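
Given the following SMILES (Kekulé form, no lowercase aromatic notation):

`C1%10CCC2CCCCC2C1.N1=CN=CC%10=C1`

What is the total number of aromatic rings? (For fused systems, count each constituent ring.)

1

The SMILES encodes two fused six-membered saturated carbon rings; a six-membered ring with nitrogens at positions 1 and 3 and three alternating double bonds.
The 6-membered ring has only sp³ atoms, so it is not fully conjugated — not aromatic (cyclohexane ring).
The second 6-membered ring has only sp³ atoms, so it is not fully conjugated — not aromatic (cyclohexane ring).
The 6-membered ring with two nitrogens (1,3) is planar and fully conjugated; 3 ring double bonds give 6 π electrons. Since 6 = 4n+2 (n=1), it is aromatic (pyrimidine).
1 of the 3 rings is aromatic. Total: 1.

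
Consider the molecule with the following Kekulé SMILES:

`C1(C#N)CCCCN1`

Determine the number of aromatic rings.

0

The SMILES encodes a six-membered saturated ring of five carbons and one N–H nitrogen.
The 6-membered ring with one N–H has only sp³ atoms, so it is not fully conjugated — not aromatic (piperidine).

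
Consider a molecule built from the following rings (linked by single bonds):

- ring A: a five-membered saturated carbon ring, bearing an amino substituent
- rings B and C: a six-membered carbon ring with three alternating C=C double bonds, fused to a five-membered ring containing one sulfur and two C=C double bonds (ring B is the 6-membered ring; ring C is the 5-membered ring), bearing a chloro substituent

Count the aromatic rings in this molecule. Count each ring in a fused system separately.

2

Ring A has only sp³ atoms, so it is not fully conjugated — not aromatic (cyclopentane).
Rings B and C form a fused bicyclic system (with one sulfur) with 9 sp² atoms and 10 π electrons from ring double bonds plus a heteroatom lone pair. 10 = 4(2)+2, so the system is aromatic and both rings count as aromatic (benzothiophene).
Aromatic: B, C. Total: 2.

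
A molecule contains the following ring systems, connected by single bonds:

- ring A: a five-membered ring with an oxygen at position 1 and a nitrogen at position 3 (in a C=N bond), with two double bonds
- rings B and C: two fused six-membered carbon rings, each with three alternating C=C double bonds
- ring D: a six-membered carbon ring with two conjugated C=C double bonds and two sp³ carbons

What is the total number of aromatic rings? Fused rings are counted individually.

3

Ring A is planar and fully conjugated; 2 ring double bonds (4 π electrons) plus a heteroatom lone pair (2) give 6 π electrons. 6 = 4(1)+2, so ring A is aromatic (oxazole).
Rings B and C form a fused bicyclic system with 10 sp² atoms and 10 π electrons from ring double bonds. 10 = 4(2)+2, so the system is aromatic and both rings count as aromatic (naphthalene).
Ring D has two sp³ carbons, so it is not fully conjugated — not aromatic (1,3-cyclohexadiene).
Aromatic: A, B, C. Total: 3.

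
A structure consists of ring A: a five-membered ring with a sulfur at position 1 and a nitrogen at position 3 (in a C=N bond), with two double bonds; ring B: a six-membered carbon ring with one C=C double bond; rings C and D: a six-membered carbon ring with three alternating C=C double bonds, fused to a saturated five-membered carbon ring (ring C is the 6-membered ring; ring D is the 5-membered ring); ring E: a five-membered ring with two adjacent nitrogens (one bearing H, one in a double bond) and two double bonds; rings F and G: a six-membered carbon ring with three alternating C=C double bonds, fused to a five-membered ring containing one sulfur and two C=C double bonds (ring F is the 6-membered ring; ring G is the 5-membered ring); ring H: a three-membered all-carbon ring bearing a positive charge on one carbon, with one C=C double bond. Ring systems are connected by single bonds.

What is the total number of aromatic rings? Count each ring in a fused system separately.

Ring A is fully conjugated (every ring atom contributes a p orbital); 2 ring double bonds (4 π electrons) plus a heteroatom lone pair (2) give 6 π electrons. That satisfies 4n+2 with n=1, so ring A is aromatic (thiazole).
Ring B has four sp³ carbons, so it is not fully conjugated — not aromatic (cyclohexene).
Ring C is planar and fully conjugated; 3 ring double bonds give 6 π electrons. 6 = 4(1)+2, so ring C is aromatic (benzene ring).
Ring D has three sp³ carbons, so it is not fully conjugated — not aromatic (cyclopentane ring).
Ring E is planar and fully conjugated; 2 ring double bonds (4 π electrons) plus a heteroatom lone pair (2) give 6 π electrons. That satisfies 4n+2 with n=1, so ring E is aromatic (pyrazole).
Rings F and G form a fused bicyclic system (with one sulfur) with 9 sp² atoms and 10 π electrons from ring double bonds plus a heteroatom lone pair. 10 = 4(2)+2, so the system is aromatic and both rings count as aromatic (benzothiophene).
Ring H is fully conjugated (every ring atom contributes a p orbital); 1 ring double bond (2 π electrons) plus the carbocation's empty p orbital (0, but keeps the ring conjugated) give 2 π electrons. Since 2 = 4n+2 (n=0), ring H is aromatic (cyclopropenyl cation).
Aromatic: A, C, E, F, G, H. Total: 6.

6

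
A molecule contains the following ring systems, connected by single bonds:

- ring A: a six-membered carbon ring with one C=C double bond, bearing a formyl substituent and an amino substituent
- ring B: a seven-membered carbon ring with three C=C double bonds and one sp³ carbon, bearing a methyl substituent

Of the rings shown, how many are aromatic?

Ring A has four sp³ carbons, so it is not fully conjugated — not aromatic (cyclohexene).
Ring B has one sp³ carbon, so it is not fully conjugated — not aromatic (cycloheptatriene).
No ring is aromatic. Total: 0.

0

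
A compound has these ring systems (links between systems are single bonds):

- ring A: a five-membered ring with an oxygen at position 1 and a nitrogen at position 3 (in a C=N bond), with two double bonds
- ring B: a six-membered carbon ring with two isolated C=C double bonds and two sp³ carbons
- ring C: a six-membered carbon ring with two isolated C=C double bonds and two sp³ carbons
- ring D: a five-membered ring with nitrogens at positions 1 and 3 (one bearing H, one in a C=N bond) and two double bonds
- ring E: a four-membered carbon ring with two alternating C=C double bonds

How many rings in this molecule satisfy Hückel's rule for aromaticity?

2

Ring A is planar and fully conjugated; 2 ring double bonds (4 π electrons) plus a heteroatom lone pair (2) give 6 π electrons. Since 6 = 4n+2 (n=1), ring A is aromatic (oxazole).
Ring B has two sp³ carbons, so it is not fully conjugated — not aromatic (1,4-cyclohexadiene).
Ring C has two sp³ carbons, so it is not fully conjugated — not aromatic (1,4-cyclohexadiene).
Ring D is planar and fully conjugated; 2 ring double bonds (4 π electrons) plus a heteroatom lone pair (2) give 6 π electrons. 6 = 4(1)+2, so ring D is aromatic (imidazole).
Ring E has only sp² ring atoms; a planar conformation would have a fully conjugated π system of 4 electrons. But 4 = 4(1), which is 4n not 4n+2, so ring E is not aromatic (cyclobutadiene) — cyclobutadiene is antiaromatic and distorts to a rectangle.
Aromatic: A, D. Total: 2.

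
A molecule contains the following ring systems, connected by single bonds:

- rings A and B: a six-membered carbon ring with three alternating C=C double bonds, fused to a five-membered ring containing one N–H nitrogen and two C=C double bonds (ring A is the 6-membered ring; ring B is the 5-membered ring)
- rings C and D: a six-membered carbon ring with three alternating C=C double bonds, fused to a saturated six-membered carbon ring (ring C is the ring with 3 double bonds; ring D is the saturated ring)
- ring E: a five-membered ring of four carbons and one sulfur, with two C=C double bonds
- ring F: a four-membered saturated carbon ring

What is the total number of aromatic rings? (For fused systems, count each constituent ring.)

Rings A and B form a fused bicyclic system (with one N–H) with 9 sp² atoms and 10 π electrons from ring double bonds plus a heteroatom lone pair. 10 = 4(2)+2, so the system is aromatic and both rings count as aromatic (indole).
Ring C is planar and fully conjugated; 3 ring double bonds give 6 π electrons. 6 = 4(1)+2, so ring C is aromatic (benzene ring).
Ring D has four sp³ carbons, so it is not fully conjugated — not aromatic (cyclohexane ring).
Ring E has a continuous p-orbital overlap around the ring; 2 ring double bonds (4 π electrons) plus a heteroatom lone pair (2) give 6 π electrons. 6 = 4(1)+2, so ring E is aromatic (thiophene).
Ring F has only sp³ atoms, so it is not fully conjugated — not aromatic (cyclobutane).
Aromatic: A, B, C, E. Total: 4.

4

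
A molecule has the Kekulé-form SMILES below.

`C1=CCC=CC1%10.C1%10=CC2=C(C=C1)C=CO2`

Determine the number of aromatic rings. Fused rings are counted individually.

2

The SMILES encodes a six-membered carbon ring with two isolated C=C double bonds and two sp³ carbons; a six-membered carbon ring with three alternating C=C double bonds, fused to a five-membered ring containing one oxygen and two C=C double bonds.
The 6-membered ring has two sp³ carbons, so it is not fully conjugated — not aromatic (1,4-cyclohexadiene).
The fused 6/5-membered bicyclic (with one oxygen) is a single π system with 9 sp² atoms and 10 π electrons from ring double bonds plus a heteroatom lone pair. 10 = 4(2)+2, so the system is aromatic and both rings count as aromatic (benzofuran).
2 of the 3 rings are aromatic. Total: 2.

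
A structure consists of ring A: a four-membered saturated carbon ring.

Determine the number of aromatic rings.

0

Ring A has only sp³ atoms, so it is not fully conjugated — not aromatic (cyclobutane).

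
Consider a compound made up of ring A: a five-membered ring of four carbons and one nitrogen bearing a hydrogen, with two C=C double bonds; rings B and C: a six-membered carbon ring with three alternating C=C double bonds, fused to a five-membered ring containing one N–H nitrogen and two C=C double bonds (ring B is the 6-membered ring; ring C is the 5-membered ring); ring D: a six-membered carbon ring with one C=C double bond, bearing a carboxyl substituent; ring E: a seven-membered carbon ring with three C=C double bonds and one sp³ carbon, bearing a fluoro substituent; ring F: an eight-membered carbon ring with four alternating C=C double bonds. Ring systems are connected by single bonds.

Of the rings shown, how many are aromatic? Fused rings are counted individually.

Ring A is fully conjugated (every ring atom contributes a p orbital); 2 ring double bonds (4 π electrons) plus a heteroatom lone pair (2) give 6 π electrons. Since 6 = 4n+2 (n=1), ring A is aromatic (pyrrole).
Rings B and C form a fused bicyclic system (with one N–H) with 9 sp² atoms and 10 π electrons from ring double bonds plus a heteroatom lone pair. 10 = 4(2)+2, so the system is aromatic and both rings count as aromatic (indole).
Ring D has four sp³ carbons, so it is not fully conjugated — not aromatic (cyclohexene).
Ring E has one sp³ carbon, so it is not fully conjugated — not aromatic (cycloheptatriene).
Ring F has only sp² ring atoms; a planar conformation would have a fully conjugated π system of 8 electrons. But 8 = 4(2), which is 4n not 4n+2, so ring F is not aromatic (cyclooctatetraene) — cyclooctatetraene distorts into a non-planar tub to avoid antiaromaticity.
Aromatic: A, B, C. Total: 3.

3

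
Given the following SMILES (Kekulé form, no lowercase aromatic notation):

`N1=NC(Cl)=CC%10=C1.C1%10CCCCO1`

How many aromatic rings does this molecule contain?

The SMILES encodes a six-membered ring with two adjacent nitrogens and three alternating double bonds; a six-membered saturated ring of five carbons and one oxygen.
The 6-membered ring with two nitrogens (1,2) is fully conjugated (every ring atom contributes a p orbital); 3 ring double bonds give 6 π electrons. 6 = 4(1)+2, so it is aromatic (pyridazine).
The 6-membered ring with one oxygen has only sp³ atoms, so it is not fully conjugated — not aromatic (tetrahydropyran).
1 of the 2 rings is aromatic. Total: 1.

1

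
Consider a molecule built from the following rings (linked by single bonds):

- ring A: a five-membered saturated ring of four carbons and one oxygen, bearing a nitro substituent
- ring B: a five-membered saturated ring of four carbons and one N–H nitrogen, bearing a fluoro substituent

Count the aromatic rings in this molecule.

0

Ring A has only sp³ atoms, so it is not fully conjugated — not aromatic (tetrahydrofuran).
Ring B has only sp³ atoms, so it is not fully conjugated — not aromatic (pyrrolidine).
No ring is aromatic. Total: 0.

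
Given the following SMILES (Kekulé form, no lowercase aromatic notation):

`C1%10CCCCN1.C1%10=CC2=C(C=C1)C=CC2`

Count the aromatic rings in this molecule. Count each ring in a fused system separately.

1

The SMILES encodes a six-membered saturated ring of five carbons and one N–H nitrogen; a six-membered carbon ring with three alternating C=C double bonds, fused to a five-membered carbon ring containing one C=C double bond and one sp³ carbon.
The 6-membered ring with one N–H has only sp³ atoms, so it is not fully conjugated — not aromatic (piperidine).
The 6-membered ring has a continuous p-orbital overlap around the ring; 3 ring double bonds give 6 π electrons. That satisfies 4n+2 with n=1, so it is aromatic (benzene ring).
The 5-membered ring has one sp³ carbon, so it is not fully conjugated — not aromatic (cyclopentene ring).
1 of the 3 rings is aromatic. Total: 1.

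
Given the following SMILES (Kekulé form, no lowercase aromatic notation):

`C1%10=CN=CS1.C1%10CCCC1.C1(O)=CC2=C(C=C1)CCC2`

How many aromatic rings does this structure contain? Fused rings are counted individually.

2

The SMILES encodes a five-membered ring with a sulfur at position 1 and a nitrogen at position 3 (in a C=N bond), with two double bonds; a five-membered saturated carbon ring; a six-membered carbon ring with three alternating C=C double bonds, fused to a saturated five-membered carbon ring.
The 5-membered ring with one sulfur and one =N– has a continuous p-orbital overlap around the ring; 2 ring double bonds (4 π electrons) plus a heteroatom lone pair (2) give 6 π electrons. Since 6 = 4n+2 (n=1), it is aromatic (thiazole).
The 5-membered ring has only sp³ atoms, so it is not fully conjugated — not aromatic (cyclopentane).
The 6-membered ring has a continuous p-orbital overlap around the ring; 3 ring double bonds give 6 π electrons. That satisfies 4n+2 with n=1, so it is aromatic (benzene ring).
The second 5-membered ring has three sp³ carbons, so it is not fully conjugated — not aromatic (cyclopentane ring).
2 of the 4 rings are aromatic. Total: 2.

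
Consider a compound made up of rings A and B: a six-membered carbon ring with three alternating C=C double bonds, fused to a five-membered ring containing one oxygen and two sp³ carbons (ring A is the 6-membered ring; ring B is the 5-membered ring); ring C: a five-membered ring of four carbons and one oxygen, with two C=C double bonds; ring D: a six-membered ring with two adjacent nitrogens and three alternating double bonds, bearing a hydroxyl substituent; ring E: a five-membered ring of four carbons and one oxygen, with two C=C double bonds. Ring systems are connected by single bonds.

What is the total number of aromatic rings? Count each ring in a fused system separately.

Ring A is fully conjugated (every ring atom contributes a p orbital); 3 ring double bonds give 6 π electrons. That satisfies 4n+2 with n=1, so ring A is aromatic (benzene ring).
Ring B has two sp³ carbons, so it is not fully conjugated — not aromatic (oxolane ring).
Ring C has a continuous p-orbital overlap around the ring; 2 ring double bonds (4 π electrons) plus a heteroatom lone pair (2) give 6 π electrons. 6 = 4(1)+2, so ring C is aromatic (furan).
Ring D is planar and fully conjugated; 3 ring double bonds give 6 π electrons. 6 = 4(1)+2, so ring D is aromatic (pyridazine).
Ring E is fully conjugated (every ring atom contributes a p orbital); 2 ring double bonds (4 π electrons) plus a heteroatom lone pair (2) give 6 π electrons. 6 = 4(1)+2, so ring E is aromatic (furan).
Aromatic: A, C, D, E. Total: 4.

4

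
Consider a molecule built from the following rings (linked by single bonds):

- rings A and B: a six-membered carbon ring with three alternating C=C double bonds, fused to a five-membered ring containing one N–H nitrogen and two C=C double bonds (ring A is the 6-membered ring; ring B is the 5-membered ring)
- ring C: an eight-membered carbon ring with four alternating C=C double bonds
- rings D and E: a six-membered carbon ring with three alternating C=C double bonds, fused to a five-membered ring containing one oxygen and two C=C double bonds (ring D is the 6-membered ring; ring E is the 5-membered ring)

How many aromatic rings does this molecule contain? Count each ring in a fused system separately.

4

Rings A and B form a fused bicyclic system (with one N–H) with 9 sp² atoms and 10 π electrons from ring double bonds plus a heteroatom lone pair. 10 = 4(2)+2, so the system is aromatic and both rings count as aromatic (indole).
Ring C has only sp² ring atoms; a planar conformation would have a fully conjugated π system of 8 electrons. But 8 = 4(2), which is 4n not 4n+2, so ring C is not aromatic (cyclooctatetraene) — cyclooctatetraene distorts into a non-planar tub to avoid antiaromaticity.
Rings D and E form a fused bicyclic system (with one oxygen) with 9 sp² atoms and 10 π electrons from ring double bonds plus a heteroatom lone pair. 10 = 4(2)+2, so the system is aromatic and both rings count as aromatic (benzofuran).
Aromatic: A, B, D, E. Total: 4.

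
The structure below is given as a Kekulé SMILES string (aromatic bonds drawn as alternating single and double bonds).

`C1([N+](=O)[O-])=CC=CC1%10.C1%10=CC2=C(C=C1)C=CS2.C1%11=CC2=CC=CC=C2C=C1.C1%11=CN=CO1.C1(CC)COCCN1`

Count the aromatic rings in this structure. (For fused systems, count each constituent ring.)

The SMILES encodes a five-membered carbon ring with two conjugated C=C double bonds and one sp³ carbon; a six-membered carbon ring with three alternating C=C double bonds, fused to a five-membered ring containing one sulfur and two C=C double bonds; two fused six-membered carbon rings, each with three alternating C=C double bonds; a five-membered ring with an oxygen at position 1 and a nitrogen at position 3 (in a C=N bond), with two double bonds; a six-membered saturated ring with an oxygen and an N–H nitrogen at positions 1 and 4.
The 5-membered ring has one sp³ carbon, so it is not fully conjugated — not aromatic (cyclopentadiene).
The fused 6/5-membered bicyclic (with one sulfur) is a single π system with 9 sp² atoms and 10 π electrons from ring double bonds plus a heteroatom lone pair. 10 = 4(2)+2, so the system is aromatic and both rings count as aromatic (benzothiophene).
The fused 6/6-membered bicyclic is a single π system with 10 sp² atoms and 10 π electrons from ring double bonds. 10 = 4(2)+2, so the system is aromatic and both rings count as aromatic (naphthalene).
The 5-membered ring with one oxygen and one =N– is fully conjugated (every ring atom contributes a p orbital); 2 ring double bonds (4 π electrons) plus a heteroatom lone pair (2) give 6 π electrons. 6 = 4(1)+2, so it is aromatic (oxazole).
The 6-membered ring with one oxygen and one N–H (1,4) has only sp³ atoms, so it is not fully conjugated — not aromatic (morpholine).
5 of the 7 rings are aromatic. Total: 5.

5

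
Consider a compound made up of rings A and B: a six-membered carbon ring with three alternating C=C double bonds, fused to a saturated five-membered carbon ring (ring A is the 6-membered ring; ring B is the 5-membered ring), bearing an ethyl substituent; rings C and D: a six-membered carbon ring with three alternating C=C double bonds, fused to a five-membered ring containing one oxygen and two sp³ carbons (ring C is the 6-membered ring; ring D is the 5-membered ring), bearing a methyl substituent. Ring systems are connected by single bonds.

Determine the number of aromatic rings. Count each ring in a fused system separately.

2

Ring A is planar and fully conjugated; 3 ring double bonds give 6 π electrons. Since 6 = 4n+2 (n=1), ring A is aromatic (benzene ring).
Ring B has three sp³ carbons, so it is not fully conjugated — not aromatic (cyclopentane ring).
Ring C is fully conjugated (every ring atom contributes a p orbital); 3 ring double bonds give 6 π electrons. Since 6 = 4n+2 (n=1), ring C is aromatic (benzene ring).
Ring D has two sp³ carbons, so it is not fully conjugated — not aromatic (oxolane ring).
Aromatic: A, C. Total: 2.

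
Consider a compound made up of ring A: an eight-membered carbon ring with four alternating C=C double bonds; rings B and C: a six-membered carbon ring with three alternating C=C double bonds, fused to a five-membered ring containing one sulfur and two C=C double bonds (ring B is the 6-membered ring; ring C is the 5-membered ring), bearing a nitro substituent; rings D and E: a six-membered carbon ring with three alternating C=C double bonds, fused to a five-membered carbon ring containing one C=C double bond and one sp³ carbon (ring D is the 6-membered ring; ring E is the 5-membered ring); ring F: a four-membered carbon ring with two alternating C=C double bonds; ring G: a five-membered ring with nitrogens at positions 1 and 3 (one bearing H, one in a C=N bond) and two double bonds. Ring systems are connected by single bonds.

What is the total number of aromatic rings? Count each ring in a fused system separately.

4

Ring A has only sp² ring atoms; a planar conformation would have a fully conjugated π system of 8 electrons. But 8 = 4(2), which is 4n not 4n+2, so ring A is not aromatic (cyclooctatetraene) — cyclooctatetraene distorts into a non-planar tub to avoid antiaromaticity.
Rings B and C form a fused bicyclic system (with one sulfur) with 9 sp² atoms and 10 π electrons from ring double bonds plus a heteroatom lone pair. 10 = 4(2)+2, so the system is aromatic and both rings count as aromatic (benzothiophene).
Ring D has a continuous p-orbital overlap around the ring; 3 ring double bonds give 6 π electrons. That satisfies 4n+2 with n=1, so ring D is aromatic (benzene ring).
Ring E has one sp³ carbon, so it is not fully conjugated — not aromatic (cyclopentene ring).
Ring F has only sp² ring atoms; a planar conformation would have a fully conjugated π system of 4 electrons. But 4 = 4(1), which is 4n not 4n+2, so ring F is not aromatic (cyclobutadiene) — cyclobutadiene is antiaromatic and distorts to a rectangle.
Ring G is fully conjugated (every ring atom contributes a p orbital); 2 ring double bonds (4 π electrons) plus a heteroatom lone pair (2) give 6 π electrons. Since 6 = 4n+2 (n=1), ring G is aromatic (imidazole).
Aromatic: B, C, D, G. Total: 4.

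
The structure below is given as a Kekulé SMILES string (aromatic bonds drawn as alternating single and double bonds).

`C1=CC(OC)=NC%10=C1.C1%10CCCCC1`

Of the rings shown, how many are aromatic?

The SMILES encodes a six-membered ring of five carbons and one nitrogen with three alternating double bonds; a six-membered saturated carbon ring.
The 6-membered ring with one nitrogen is planar and fully conjugated; 3 ring double bonds give 6 π electrons. 6 = 4(1)+2, so it is aromatic (pyridine).
The 6-membered ring has only sp³ atoms, so it is not fully conjugated — not aromatic (cyclohexane).
1 of the 2 rings is aromatic. Total: 1.

1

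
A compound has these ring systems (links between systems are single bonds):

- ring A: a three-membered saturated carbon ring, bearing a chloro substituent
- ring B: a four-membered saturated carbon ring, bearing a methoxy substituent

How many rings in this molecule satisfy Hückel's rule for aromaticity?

0

Ring A has only sp³ atoms, so it is not fully conjugated — not aromatic (cyclopropane).
Ring B has only sp³ atoms, so it is not fully conjugated — not aromatic (cyclobutane).
No ring is aromatic. Total: 0.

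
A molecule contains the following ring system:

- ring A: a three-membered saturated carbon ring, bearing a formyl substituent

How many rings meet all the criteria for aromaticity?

0

Ring A has only sp³ atoms, so it is not fully conjugated — not aromatic (cyclopropane).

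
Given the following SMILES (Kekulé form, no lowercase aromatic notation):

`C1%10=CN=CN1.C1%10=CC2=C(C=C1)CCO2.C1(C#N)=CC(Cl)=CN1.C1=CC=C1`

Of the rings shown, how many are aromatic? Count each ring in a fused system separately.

The SMILES encodes a five-membered ring with nitrogens at positions 1 and 3 (one bearing H, one in a C=N bond) and two double bonds; a six-membered carbon ring with three alternating C=C double bonds, fused to a five-membered ring containing one oxygen and two sp³ carbons; a five-membered ring of four carbons and one nitrogen bearing a hydrogen, with two C=C double bonds; a four-membered carbon ring with two alternating C=C double bonds.
The 5-membered ring with two nitrogens (one N–H, one =N–) is planar and fully conjugated; 2 ring double bonds (4 π electrons) plus a heteroatom lone pair (2) give 6 π electrons. Since 6 = 4n+2 (n=1), it is aromatic (imidazole).
The 6-membered ring is planar and fully conjugated; 3 ring double bonds give 6 π electrons. That satisfies 4n+2 with n=1, so it is aromatic (benzene ring).
The 5-membered ring with one oxygen has two sp³ carbons, so it is not fully conjugated — not aromatic (oxolane ring).
The 5-membered ring with one N–H is planar and fully conjugated; 2 ring double bonds (4 π electrons) plus a heteroatom lone pair (2) give 6 π electrons. 6 = 4(1)+2, so it is aromatic (pyrrole).
The 4-membered ring has only sp² ring atoms; a planar conformation would have a fully conjugated π system of 4 electrons. But 4 = 4(1), which is 4n not 4n+2, so it is not aromatic (cyclobutadiene) — cyclobutadiene is antiaromatic and distorts to a rectangle.
3 of the 5 rings are aromatic. Total: 3.

3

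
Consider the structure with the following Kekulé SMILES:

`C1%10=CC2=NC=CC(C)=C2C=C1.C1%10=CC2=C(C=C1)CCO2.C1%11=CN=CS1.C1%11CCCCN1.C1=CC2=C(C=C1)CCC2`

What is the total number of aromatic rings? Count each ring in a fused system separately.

5

The SMILES encodes two fused six-membered rings, each with three alternating double bonds; one ring is all carbon and the other has one ring nitrogen; a six-membered carbon ring with three alternating C=C double bonds, fused to a five-membered ring containing one oxygen and two sp³ carbons; a five-membered ring with a sulfur at position 1 and a nitrogen at position 3 (in a C=N bond), with two double bonds; a six-membered saturated ring of five carbons and one N–H nitrogen; a six-membered carbon ring with three alternating C=C double bonds, fused to a saturated five-membered carbon ring.
The fused 6/6-membered bicyclic (with one nitrogen) is a single π system with 10 sp² atoms and 10 π electrons from ring double bonds. 10 = 4(2)+2, so the system is aromatic and both rings count as aromatic (quinoline).
The 6-membered ring is fully conjugated (every ring atom contributes a p orbital); 3 ring double bonds give 6 π electrons. That satisfies 4n+2 with n=1, so it is aromatic (benzene ring).
The 5-membered ring with one oxygen has two sp³ carbons, so it is not fully conjugated — not aromatic (oxolane ring).
The 5-membered ring with one sulfur and one =N– has a continuous p-orbital overlap around the ring; 2 ring double bonds (4 π electrons) plus a heteroatom lone pair (2) give 6 π electrons. That satisfies 4n+2 with n=1, so it is aromatic (thiazole).
The 6-membered ring with one N–H has only sp³ atoms, so it is not fully conjugated — not aromatic (piperidine).
The second 6-membered ring has a continuous p-orbital overlap around the ring; 3 ring double bonds give 6 π electrons. Since 6 = 4n+2 (n=1), it is aromatic (benzene ring).
The 5-membered ring has three sp³ carbons, so it is not fully conjugated — not aromatic (cyclopentane ring).
5 of the 8 rings are aromatic. Total: 5.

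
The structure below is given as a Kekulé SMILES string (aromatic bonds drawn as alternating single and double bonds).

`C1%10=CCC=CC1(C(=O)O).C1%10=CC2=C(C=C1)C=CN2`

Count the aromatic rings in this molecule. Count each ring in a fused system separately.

The SMILES encodes a six-membered carbon ring with two isolated C=C double bonds and two sp³ carbons; a six-membered carbon ring with three alternating C=C double bonds, fused to a five-membered ring containing one N–H nitrogen and two C=C double bonds.
The 6-membered ring has two sp³ carbons, so it is not fully conjugated — not aromatic (1,4-cyclohexadiene).
The fused 6/5-membered bicyclic (with one N–H) is a single π system with 9 sp² atoms and 10 π electrons from ring double bonds plus a heteroatom lone pair. 10 = 4(2)+2, so the system is aromatic and both rings count as aromatic (indole).
2 of the 3 rings are aromatic. Total: 2.

2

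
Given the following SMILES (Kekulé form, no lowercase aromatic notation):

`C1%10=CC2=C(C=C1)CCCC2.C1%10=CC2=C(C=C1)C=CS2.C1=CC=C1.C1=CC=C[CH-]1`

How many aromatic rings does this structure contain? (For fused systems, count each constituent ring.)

The SMILES encodes a six-membered carbon ring with three alternating C=C double bonds, fused to a saturated six-membered carbon ring; a six-membered carbon ring with three alternating C=C double bonds, fused to a five-membered ring containing one sulfur and two C=C double bonds; a four-membered carbon ring with two alternating C=C double bonds; a five-membered all-carbon ring bearing a negative charge on one carbon, with two C=C double bonds.
The 6-membered ring is planar and fully conjugated; 3 ring double bonds give 6 π electrons. Since 6 = 4n+2 (n=1), it is aromatic (benzene ring).
The second 6-membered ring has four sp³ carbons, so it is not fully conjugated — not aromatic (cyclohexane ring).
The fused 6/5-membered bicyclic (with one sulfur) is a single π system with 9 sp² atoms and 10 π electrons from ring double bonds plus a heteroatom lone pair. 10 = 4(2)+2, so the system is aromatic and both rings count as aromatic (benzothiophene).
The 4-membered ring has only sp² ring atoms; a planar conformation would have a fully conjugated π system of 4 electrons. But 4 = 4(1), which is 4n not 4n+2, so it is not aromatic (cyclobutadiene) — cyclobutadiene is antiaromatic and distorts to a rectangle.
The 5-membered ring is fully conjugated (every ring atom contributes a p orbital); 2 ring double bonds (4 π electrons) plus the carbanion lone pair (2) give 6 π electrons. 6 = 4(1)+2, so it is aromatic (cyclopentadienyl anion).
4 of the 6 rings are aromatic. Total: 4.

4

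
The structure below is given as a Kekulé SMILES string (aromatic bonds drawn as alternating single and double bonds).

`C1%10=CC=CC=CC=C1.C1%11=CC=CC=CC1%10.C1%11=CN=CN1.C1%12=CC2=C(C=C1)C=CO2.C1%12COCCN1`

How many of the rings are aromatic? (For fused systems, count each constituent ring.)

3

The SMILES encodes an eight-membered carbon ring with four alternating C=C double bonds; a seven-membered carbon ring with three C=C double bonds and one sp³ carbon; a five-membered ring with nitrogens at positions 1 and 3 (one bearing H, one in a C=N bond) and two double bonds; a six-membered carbon ring with three alternating C=C double bonds, fused to a five-membered ring containing one oxygen and two C=C double bonds; a six-membered saturated ring with an oxygen and an N–H nitrogen at positions 1 and 4.
The 8-membered ring has only sp² ring atoms; a planar conformation would have a fully conjugated π system of 8 electrons. But 8 = 4(2), which is 4n not 4n+2, so it is not aromatic (cyclooctatetraene) — cyclooctatetraene distorts into a non-planar tub to avoid antiaromaticity.
The 7-membered ring has one sp³ carbon, so it is not fully conjugated — not aromatic (cycloheptatriene).
The 5-membered ring with two nitrogens (one N–H, one =N–) has a continuous p-orbital overlap around the ring; 2 ring double bonds (4 π electrons) plus a heteroatom lone pair (2) give 6 π electrons. 6 = 4(1)+2, so it is aromatic (imidazole).
The fused 6/5-membered bicyclic (with one oxygen) is a single π system with 9 sp² atoms and 10 π electrons from ring double bonds plus a heteroatom lone pair. 10 = 4(2)+2, so the system is aromatic and both rings count as aromatic (benzofuran).
The 6-membered ring with one oxygen and one N–H (1,4) has only sp³ atoms, so it is not fully conjugated — not aromatic (morpholine).
3 of the 6 rings are aromatic. Total: 3.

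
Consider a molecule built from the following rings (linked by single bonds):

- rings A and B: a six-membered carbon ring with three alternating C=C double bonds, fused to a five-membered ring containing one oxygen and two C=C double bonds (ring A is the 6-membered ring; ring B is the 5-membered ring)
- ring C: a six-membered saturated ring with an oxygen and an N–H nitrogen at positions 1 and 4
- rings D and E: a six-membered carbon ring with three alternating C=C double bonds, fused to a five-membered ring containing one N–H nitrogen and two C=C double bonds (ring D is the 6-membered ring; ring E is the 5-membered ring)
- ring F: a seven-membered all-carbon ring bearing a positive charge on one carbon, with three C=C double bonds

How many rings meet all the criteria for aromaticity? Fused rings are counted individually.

Rings A and B form a fused bicyclic system (with one oxygen) with 9 sp² atoms and 10 π electrons from ring double bonds plus a heteroatom lone pair. 10 = 4(2)+2, so the system is aromatic and both rings count as aromatic (benzofuran).
Ring C has only sp³ atoms, so it is not fully conjugated — not aromatic (morpholine).
Rings D and E form a fused bicyclic system (with one N–H) with 9 sp² atoms and 10 π electrons from ring double bonds plus a heteroatom lone pair. 10 = 4(2)+2, so the system is aromatic and both rings count as aromatic (indole).
Ring F has a continuous p-orbital overlap around the ring; 3 ring double bonds (6 π electrons) plus the carbocation's empty p orbital (0, but keeps the ring conjugated) give 6 π electrons. Since 6 = 4n+2 (n=1), ring F is aromatic (tropylium cation).
Aromatic: A, B, D, E, F. Total: 5.

5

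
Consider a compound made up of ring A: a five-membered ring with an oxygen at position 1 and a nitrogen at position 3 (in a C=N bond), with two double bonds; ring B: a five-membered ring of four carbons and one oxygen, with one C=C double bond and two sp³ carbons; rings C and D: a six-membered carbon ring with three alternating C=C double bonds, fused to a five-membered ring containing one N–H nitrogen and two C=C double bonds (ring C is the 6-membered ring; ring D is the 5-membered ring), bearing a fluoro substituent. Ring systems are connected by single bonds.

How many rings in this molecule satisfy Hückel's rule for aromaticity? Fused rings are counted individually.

3

Ring A is fully conjugated (every ring atom contributes a p orbital); 2 ring double bonds (4 π electrons) plus a heteroatom lone pair (2) give 6 π electrons. 6 = 4(1)+2, so ring A is aromatic (oxazole).
Ring B has two sp³ carbons, so it is not fully conjugated — not aromatic (2,3-dihydrofuran).
Rings C and D form a fused bicyclic system (with one N–H) with 9 sp² atoms and 10 π electrons from ring double bonds plus a heteroatom lone pair. 10 = 4(2)+2, so the system is aromatic and both rings count as aromatic (indole).
Aromatic: A, C, D. Total: 3.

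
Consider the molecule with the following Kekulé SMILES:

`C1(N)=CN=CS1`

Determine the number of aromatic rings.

1

The SMILES encodes a five-membered ring with a sulfur at position 1 and a nitrogen at position 3 (in a C=N bond), with two double bonds.
The 5-membered ring with one sulfur and one =N– is planar and fully conjugated; 2 ring double bonds (4 π electrons) plus a heteroatom lone pair (2) give 6 π electrons. 6 = 4(1)+2, so it is aromatic (thiazole).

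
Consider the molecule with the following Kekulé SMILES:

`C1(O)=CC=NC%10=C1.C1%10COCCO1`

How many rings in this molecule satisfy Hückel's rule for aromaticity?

The SMILES encodes a six-membered ring of five carbons and one nitrogen with three alternating double bonds; a six-membered saturated ring with oxygens at positions 1 and 4.
The 6-membered ring with one nitrogen is planar and fully conjugated; 3 ring double bonds give 6 π electrons. 6 = 4(1)+2, so it is aromatic (pyridine).
The 6-membered ring with two oxygens (1,4) has only sp³ atoms, so it is not fully conjugated — not aromatic (1,4-dioxane).
1 of the 2 rings is aromatic. Total: 1.

1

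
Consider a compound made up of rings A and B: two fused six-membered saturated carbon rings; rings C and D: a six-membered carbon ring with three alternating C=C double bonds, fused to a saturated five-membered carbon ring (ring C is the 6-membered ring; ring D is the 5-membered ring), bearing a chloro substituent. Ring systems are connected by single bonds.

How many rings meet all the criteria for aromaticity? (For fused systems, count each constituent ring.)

1

Ring A has only sp³ atoms, so it is not fully conjugated — not aromatic (cyclohexane ring).
Ring B has only sp³ atoms, so it is not fully conjugated — not aromatic (cyclohexane ring).
Ring C is planar and fully conjugated; 3 ring double bonds give 6 π electrons. That satisfies 4n+2 with n=1, so ring C is aromatic (benzene ring).
Ring D has three sp³ carbons, so it is not fully conjugated — not aromatic (cyclopentane ring).
Aromatic: C. Total: 1.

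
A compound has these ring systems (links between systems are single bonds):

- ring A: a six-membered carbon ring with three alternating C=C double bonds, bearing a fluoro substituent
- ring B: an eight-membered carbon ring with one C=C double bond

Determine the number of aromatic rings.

Ring A is fully conjugated (every ring atom contributes a p orbital); 3 ring double bonds give 6 π electrons. Since 6 = 4n+2 (n=1), ring A is aromatic (benzene).
Ring B has six sp³ carbons, so it is not fully conjugated — not aromatic (cyclooctene).
Aromatic: A. Total: 1.

1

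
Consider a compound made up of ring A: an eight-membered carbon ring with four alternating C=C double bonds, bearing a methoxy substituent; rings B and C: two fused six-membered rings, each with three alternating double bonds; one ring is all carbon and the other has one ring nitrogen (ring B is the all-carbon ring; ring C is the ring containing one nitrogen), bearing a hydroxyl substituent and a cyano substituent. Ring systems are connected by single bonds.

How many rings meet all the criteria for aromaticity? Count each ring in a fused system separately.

2

Ring A has only sp² ring atoms; a planar conformation would have a fully conjugated π system of 8 electrons. But 8 = 4(2), which is 4n not 4n+2, so ring A is not aromatic (cyclooctatetraene) — cyclooctatetraene distorts into a non-planar tub to avoid antiaromaticity.
Rings B and C form a fused bicyclic system (with one nitrogen) with 10 sp² atoms and 10 π electrons from ring double bonds. 10 = 4(2)+2, so the system is aromatic and both rings count as aromatic (quinoline).
Aromatic: B, C. Total: 2.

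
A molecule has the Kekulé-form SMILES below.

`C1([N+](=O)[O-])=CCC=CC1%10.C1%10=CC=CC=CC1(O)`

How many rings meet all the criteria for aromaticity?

0

The SMILES encodes a six-membered carbon ring with two isolated C=C double bonds and two sp³ carbons; a seven-membered carbon ring with three C=C double bonds and one sp³ carbon.
The 6-membered ring has two sp³ carbons, so it is not fully conjugated — not aromatic (1,4-cyclohexadiene).
The 7-membered ring has one sp³ carbon, so it is not fully conjugated — not aromatic (cycloheptatriene).
None of the rings are aromatic. Total: 0.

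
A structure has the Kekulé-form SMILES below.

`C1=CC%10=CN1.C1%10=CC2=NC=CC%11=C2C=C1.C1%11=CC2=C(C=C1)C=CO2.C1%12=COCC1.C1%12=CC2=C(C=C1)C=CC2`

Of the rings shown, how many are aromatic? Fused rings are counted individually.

6

The SMILES encodes a five-membered ring of four carbons and one nitrogen bearing a hydrogen, with two C=C double bonds; two fused six-membered rings, each with three alternating double bonds; one ring is all carbon and the other has one ring nitrogen; a six-membered carbon ring with three alternating C=C double bonds, fused to a five-membered ring containing one oxygen and two C=C double bonds; a five-membered ring of four carbons and one oxygen, with one C=C double bond and two sp³ carbons; a six-membered carbon ring with three alternating C=C double bonds, fused to a five-membered carbon ring containing one C=C double bond and one sp³ carbon.
The 5-membered ring with one N–H has a continuous p-orbital overlap around the ring; 2 ring double bonds (4 π electrons) plus a heteroatom lone pair (2) give 6 π electrons. 6 = 4(1)+2, so it is aromatic (pyrrole).
The fused 6/6-membered bicyclic (with one nitrogen) is a single π system with 10 sp² atoms and 10 π electrons from ring double bonds. 10 = 4(2)+2, so the system is aromatic and both rings count as aromatic (quinoline).
The fused 6/5-membered bicyclic (with one oxygen) is a single π system with 9 sp² atoms and 10 π electrons from ring double bonds plus a heteroatom lone pair. 10 = 4(2)+2, so the system is aromatic and both rings count as aromatic (benzofuran).
The 5-membered ring with one oxygen has two sp³ carbons, so it is not fully conjugated — not aromatic (2,3-dihydrofuran).
The 6-membered ring is fully conjugated (every ring atom contributes a p orbital); 3 ring double bonds give 6 π electrons. 6 = 4(1)+2, so it is aromatic (benzene ring).
The 5-membered ring has one sp³ carbon, so it is not fully conjugated — not aromatic (cyclopentene ring).
6 of the 8 rings are aromatic. Total: 6.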